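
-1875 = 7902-9777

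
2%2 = 0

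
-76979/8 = -9622 - 3/8≈-9622.38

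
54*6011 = 324594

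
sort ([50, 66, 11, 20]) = [11, 20, 50, 66]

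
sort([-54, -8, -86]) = [-86, -54, -8]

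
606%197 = 15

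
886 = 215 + 671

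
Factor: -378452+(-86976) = -1 * 2^2 * 23^1 * 5059^1 = -465428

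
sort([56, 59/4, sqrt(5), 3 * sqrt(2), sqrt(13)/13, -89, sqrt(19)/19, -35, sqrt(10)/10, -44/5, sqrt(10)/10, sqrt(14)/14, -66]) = [-89, -66, -35, -44/5, sqrt(19)/19, sqrt(14)/14, sqrt(13)/13, sqrt(10)/10, sqrt(10)/10, sqrt(5), 3 * sqrt(2), 59/4, 56]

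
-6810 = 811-7621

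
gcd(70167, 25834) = 1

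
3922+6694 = 10616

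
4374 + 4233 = 8607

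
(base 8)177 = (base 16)7f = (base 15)87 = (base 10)127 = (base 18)71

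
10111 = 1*10111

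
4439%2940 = 1499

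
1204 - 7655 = -6451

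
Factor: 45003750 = 2^1*3^1*5^4*11^1*1091^1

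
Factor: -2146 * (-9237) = 2^1 * 3^1 * 29^1 * 37^1 * 3079^1 = 19822602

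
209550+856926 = 1066476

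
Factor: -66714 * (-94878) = 2^2 * 3^4 * 7^1 * 251^1 * 11119^1 = 6329690892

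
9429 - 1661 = 7768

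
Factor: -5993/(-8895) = 3^(-1) * 5^(-1) * 13^1 * 461^1 * 593^(-1)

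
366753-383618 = -16865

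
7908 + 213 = 8121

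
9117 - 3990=5127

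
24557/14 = 1754 + 1/14 ≈ 1754.07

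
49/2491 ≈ 0.0197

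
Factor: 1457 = 31^1*47^1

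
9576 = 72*133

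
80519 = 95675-15156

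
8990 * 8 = 71920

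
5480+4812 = 10292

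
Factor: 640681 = 59^1*10859^1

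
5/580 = 1/116 ≈ 0.00862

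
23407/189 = 123+160/189 ≈ 123.85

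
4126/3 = 1375 + 1/3 ≈ 1375.33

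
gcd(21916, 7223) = 1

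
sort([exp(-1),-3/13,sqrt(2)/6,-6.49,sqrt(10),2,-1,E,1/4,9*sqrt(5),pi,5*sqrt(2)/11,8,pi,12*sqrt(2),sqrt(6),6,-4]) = [-6.49,-4,-1,-3/13,sqrt(2)/6,1/4,exp(-1),5*sqrt(2)/11,2,sqrt(6),E,pi,pi,sqrt(10),6,8,12*sqrt(2),9*sqrt(5)]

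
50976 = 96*531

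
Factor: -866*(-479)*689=2^1*13^1*53^1*433^1*479^1=285806846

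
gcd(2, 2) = 2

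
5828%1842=302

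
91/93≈0.978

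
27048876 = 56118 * 482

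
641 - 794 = -153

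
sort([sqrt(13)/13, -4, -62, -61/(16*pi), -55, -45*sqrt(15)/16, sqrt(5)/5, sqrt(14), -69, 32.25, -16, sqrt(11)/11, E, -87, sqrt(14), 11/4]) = [-87, -69, -62, -55, -16, -45*sqrt(15)/16, -4, -61/(16*pi), sqrt(13)/13, sqrt(11)/11, sqrt(5)/5, E, 11/4, sqrt(14), sqrt(14), 32.25]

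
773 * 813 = 628449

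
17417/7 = 2488 + 1/7 ≈ 2488.14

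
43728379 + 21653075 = 65381454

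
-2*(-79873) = 159746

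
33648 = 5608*6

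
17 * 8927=151759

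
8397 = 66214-57817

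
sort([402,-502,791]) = [-502,402,791]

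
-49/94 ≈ -0.521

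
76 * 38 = 2888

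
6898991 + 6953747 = 13852738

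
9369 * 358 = 3354102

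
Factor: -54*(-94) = 2^2*3^3*47^1 = 5076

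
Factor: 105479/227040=2^(-5) * 3^(-1) * 5^(-1) * 223^1=223/480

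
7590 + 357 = 7947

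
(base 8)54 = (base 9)48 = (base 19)26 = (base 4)230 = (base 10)44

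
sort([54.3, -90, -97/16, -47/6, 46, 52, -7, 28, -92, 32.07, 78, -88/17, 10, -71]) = [-92, -90, -71, -47/6, -7, -97/16, -88/17, 10, 28, 32.07, 46, 52, 54.3, 78]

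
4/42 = 2/21 ≈ 0.0952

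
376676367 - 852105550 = -475429183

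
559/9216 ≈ 0.0607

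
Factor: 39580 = 2^2 * 5^1 * 1979^1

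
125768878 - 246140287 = -120371409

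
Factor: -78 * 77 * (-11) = 2^1 * 3^1 * 7^1 * 11^2 * 13^1 = 66066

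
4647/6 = 1549/2 = 774.50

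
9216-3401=5815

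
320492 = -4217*(-76)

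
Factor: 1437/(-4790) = -1*2^(-1)*3^1*5^(-1) = -3/10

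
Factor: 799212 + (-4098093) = -1*3^1*1099627^1 = -3298881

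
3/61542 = 1/20514 ≈ 0.0000487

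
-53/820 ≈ -0.0646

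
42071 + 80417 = 122488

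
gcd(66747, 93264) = 3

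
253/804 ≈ 0.315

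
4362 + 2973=7335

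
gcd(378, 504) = 126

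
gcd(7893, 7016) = 877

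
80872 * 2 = 161744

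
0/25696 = 0 = 0.00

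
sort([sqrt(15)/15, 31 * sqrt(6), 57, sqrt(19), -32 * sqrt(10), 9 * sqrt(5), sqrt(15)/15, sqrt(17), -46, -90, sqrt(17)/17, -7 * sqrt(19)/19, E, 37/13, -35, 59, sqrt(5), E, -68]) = [-32 * sqrt(10), -90, -68, -46, -35, -7 * sqrt(19)/19, sqrt(17)/17, sqrt(15)/15, sqrt(15)/15, sqrt(5), E, E, 37/13, sqrt(17), sqrt(19), 9 * sqrt(5), 57, 59, 31 * sqrt(6)]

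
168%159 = 9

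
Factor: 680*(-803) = -1*2^3*5^1*11^1*17^1*73^1 = -546040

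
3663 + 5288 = 8951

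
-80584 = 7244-87828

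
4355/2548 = 335/196≈1.71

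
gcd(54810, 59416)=14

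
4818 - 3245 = 1573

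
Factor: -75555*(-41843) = 3^2*5^1*23^1*73^1*41843^1 = 3161447865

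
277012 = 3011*92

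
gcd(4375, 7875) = 875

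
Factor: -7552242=-1*2^1*3^2*47^1*79^1*113^1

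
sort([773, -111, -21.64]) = [-111, -21.64, 773]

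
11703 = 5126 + 6577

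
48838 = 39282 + 9556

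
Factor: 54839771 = 7^2 * 1119179^1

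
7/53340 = 1/7620 ≈ 0.000131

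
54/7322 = 27/3661 ≈ 0.00738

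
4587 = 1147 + 3440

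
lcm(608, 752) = 28576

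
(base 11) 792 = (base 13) 57c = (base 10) 948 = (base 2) 1110110100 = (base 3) 1022010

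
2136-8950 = -6814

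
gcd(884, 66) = 2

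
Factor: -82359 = -1 * 3^2 * 9151^1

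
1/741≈0.00135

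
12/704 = 3/176 ≈ 0.0170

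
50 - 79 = -29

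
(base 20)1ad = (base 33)ij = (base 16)265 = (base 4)21211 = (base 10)613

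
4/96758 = 2/48379 ≈ 0.0000413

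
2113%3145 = 2113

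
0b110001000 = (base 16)188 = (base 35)b7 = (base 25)fh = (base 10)392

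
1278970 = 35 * 36542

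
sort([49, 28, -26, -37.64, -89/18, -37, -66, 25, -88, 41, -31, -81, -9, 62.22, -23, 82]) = [-88, -81, -66, -37.64, -37, -31, -26, -23, -9, -89/18, 25, 28, 41, 49, 62.22, 82]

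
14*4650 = 65100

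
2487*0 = 0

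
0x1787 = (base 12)359b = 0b1011110000111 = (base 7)23363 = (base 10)6023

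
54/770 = 27/385 ≈ 0.0701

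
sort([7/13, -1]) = [-1, 7/13]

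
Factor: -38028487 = -1*7^1*5432641^1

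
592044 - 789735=-197691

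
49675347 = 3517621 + 46157726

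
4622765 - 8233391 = -3610626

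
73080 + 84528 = 157608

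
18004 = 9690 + 8314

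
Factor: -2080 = -1*2^5*5^1*13^1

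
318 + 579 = 897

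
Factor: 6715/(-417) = -1 * 3^(-1) * 5^1 * 17^1 * 79^1 * 139^(-1)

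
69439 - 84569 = -15130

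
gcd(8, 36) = 4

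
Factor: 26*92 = 2^3*13^1*23^1 = 2392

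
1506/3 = 502 = 502.00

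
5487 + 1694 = 7181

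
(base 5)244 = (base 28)2i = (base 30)2e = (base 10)74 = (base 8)112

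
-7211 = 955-8166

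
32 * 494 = 15808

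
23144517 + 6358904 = 29503421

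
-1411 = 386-1797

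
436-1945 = -1509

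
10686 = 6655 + 4031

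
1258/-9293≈-0.135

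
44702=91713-47011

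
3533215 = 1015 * 3481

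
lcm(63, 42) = 126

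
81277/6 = 13546+1/6 ≈ 13546.17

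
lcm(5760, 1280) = 11520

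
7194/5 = 1438+4/5 = 1438.80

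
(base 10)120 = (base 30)40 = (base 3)11110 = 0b1111000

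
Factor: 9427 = 11^1*857^1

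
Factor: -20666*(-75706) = 2^2*10333^1*37853^1 = 1564540196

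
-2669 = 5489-8158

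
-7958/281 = -28 - 90/281 ≈ -28.32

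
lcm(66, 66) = 66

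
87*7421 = 645627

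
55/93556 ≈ 0.000588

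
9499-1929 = 7570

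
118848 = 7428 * 16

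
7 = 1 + 6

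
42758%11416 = 8510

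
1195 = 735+460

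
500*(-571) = -285500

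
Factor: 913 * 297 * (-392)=-1 * 2^3 * 3^3 * 7^2 * 11^2 * 83^1=-106295112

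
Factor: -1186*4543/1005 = -1*2^1*3^(-1)*5^(-1)*7^1*11^1*59^1*67^(-1)*593^1 = -5387998/1005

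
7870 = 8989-1119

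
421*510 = 214710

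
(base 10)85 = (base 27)34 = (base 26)37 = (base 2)1010101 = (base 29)2r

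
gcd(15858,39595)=1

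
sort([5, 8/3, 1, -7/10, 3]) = [-7/10, 1, 8/3, 3, 5]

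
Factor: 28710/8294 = 3^2 * 5^1 * 13^(-1) = 45/13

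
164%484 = 164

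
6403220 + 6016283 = 12419503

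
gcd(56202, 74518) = 38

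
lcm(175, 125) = 875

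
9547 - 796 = 8751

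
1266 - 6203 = -4937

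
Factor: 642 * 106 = 2^2 * 3^1 * 53^1 * 107^1 = 68052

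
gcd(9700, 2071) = 1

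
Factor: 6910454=2^1*3455227^1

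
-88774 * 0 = 0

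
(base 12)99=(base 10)117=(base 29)41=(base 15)7c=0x75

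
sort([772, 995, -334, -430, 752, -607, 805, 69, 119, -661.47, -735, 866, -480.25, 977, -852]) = [-852, -735, -661.47, -607, -480.25, -430, -334, 69, 119, 752, 772, 805, 866, 977, 995]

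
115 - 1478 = -1363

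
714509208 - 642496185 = 72013023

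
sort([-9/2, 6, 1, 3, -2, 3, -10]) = [-10, -9/2, -2, 1, 3, 3, 6]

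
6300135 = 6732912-432777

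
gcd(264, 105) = 3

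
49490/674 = 24745/337 ≈ 73.43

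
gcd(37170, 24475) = 5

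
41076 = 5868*7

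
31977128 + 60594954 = 92572082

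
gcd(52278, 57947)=1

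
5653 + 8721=14374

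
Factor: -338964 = -1*2^2*3^1*47^1*601^1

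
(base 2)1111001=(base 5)441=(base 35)3g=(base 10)121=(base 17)72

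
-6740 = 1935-8675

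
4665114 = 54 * 86391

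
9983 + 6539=16522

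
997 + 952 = 1949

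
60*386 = 23160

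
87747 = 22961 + 64786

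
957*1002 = 958914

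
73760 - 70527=3233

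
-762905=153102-916007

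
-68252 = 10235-78487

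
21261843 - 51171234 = -29909391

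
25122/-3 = -8374 = -8374.00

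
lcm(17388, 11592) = 34776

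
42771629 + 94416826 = 137188455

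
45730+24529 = 70259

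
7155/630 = 11+5/14 ≈ 11.36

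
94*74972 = 7047368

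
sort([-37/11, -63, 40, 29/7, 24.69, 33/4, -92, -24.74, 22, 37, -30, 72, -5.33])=[-92, -63, -30, -24.74, -5.33, -37/11, 29/7, 33/4, 22, 24.69, 37, 40, 72]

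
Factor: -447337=-1 * 11^2 * 3697^1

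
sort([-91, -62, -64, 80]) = [-91, -64, -62, 80]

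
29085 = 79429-50344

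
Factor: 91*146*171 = 2^1*3^2*7^1*13^1*19^1*73^1 = 2271906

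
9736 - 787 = 8949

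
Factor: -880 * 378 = -1 * 2^5 * 3^3 * 5^1 * 7^1 * 11^1 = -332640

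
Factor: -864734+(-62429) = -1*17^1*54539^1 = -927163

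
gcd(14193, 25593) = 57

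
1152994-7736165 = -6583171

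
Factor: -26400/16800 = -1*7^(-1)*11^1 = -11/7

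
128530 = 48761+79769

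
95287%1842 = 1345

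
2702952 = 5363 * 504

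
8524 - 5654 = 2870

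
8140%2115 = 1795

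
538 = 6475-5937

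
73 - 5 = 68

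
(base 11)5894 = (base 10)7726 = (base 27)ag4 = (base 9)11534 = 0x1e2e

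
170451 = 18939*9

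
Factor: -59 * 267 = -1 * 3^1 * 59^1 * 89^1 = -15753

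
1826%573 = 107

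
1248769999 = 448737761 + 800032238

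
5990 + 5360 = 11350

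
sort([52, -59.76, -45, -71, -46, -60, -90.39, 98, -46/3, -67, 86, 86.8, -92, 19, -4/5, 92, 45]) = [-92, -90.39, -71, -67, -60, -59.76, -46, -45, -46/3, -4/5, 19, 45, 52, 86, 86.8, 92, 98]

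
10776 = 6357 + 4419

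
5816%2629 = 558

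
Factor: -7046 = -1 * 2^1 * 13^1 * 271^1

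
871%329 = 213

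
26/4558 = 13/2279 ≈ 0.00570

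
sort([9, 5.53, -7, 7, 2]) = [-7, 2, 5.53, 7, 9]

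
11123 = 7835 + 3288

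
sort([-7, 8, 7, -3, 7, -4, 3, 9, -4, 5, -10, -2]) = [-10, -7, -4, -4, -3, -2, 3, 5, 7, 7, 8, 9]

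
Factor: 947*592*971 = 2^4*37^1*947^1*971^1 = 544365904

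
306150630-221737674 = 84412956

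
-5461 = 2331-7792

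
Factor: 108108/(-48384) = -1*2^(-6)*11^1*13^1 = -143/64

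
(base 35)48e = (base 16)144a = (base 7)21100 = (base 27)73a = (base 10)5194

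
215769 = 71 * 3039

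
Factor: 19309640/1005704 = 5^1*17959^(-1)*68963^1 = 344815/17959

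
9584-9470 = 114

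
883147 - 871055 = 12092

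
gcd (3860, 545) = 5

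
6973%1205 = 948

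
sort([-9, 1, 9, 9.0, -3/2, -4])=[-9, -4, -3/2, 1, 9, 9.0]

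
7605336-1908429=5696907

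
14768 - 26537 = -11769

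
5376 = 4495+881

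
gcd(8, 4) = 4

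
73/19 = 3 + 16/19 ≈ 3.84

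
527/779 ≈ 0.677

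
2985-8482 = -5497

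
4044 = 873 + 3171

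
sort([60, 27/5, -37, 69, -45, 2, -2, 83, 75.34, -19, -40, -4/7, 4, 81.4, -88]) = [-88, -45, -40, -37, -19, -2, -4/7, 2, 4, 27/5, 60, 69, 75.34, 81.4, 83]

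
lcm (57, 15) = 285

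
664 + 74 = 738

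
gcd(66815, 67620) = 805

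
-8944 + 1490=-7454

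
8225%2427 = 944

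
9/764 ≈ 0.0118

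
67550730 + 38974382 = 106525112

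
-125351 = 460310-585661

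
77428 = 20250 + 57178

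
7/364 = 1/52 ≈ 0.0192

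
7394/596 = 3697/298 ≈ 12.41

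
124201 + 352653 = 476854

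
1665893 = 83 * 20071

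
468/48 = 9 + 3/4 = 9.75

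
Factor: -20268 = -1 * 2^2 * 3^2 * 563^1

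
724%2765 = 724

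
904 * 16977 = 15347208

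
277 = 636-359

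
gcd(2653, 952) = 7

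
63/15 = 4 + 1/5 = 4.20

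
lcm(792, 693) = 5544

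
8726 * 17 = 148342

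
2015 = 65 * 31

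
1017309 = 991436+25873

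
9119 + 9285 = 18404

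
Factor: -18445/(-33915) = 3^(-1) * 19^(-1) * 31^1 = 31/57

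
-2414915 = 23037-2437952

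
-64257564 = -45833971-18423593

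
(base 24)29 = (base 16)39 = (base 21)2f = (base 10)57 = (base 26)25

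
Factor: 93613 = 13^1*19^1*379^1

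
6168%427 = 190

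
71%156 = 71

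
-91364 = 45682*(-2)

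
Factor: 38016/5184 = 2^1*3^(-1)*11^1 = 22/3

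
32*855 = 27360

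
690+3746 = 4436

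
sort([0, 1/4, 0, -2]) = [-2, 0, 0, 1/4]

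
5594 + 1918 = 7512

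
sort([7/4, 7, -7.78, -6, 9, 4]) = [-7.78, -6, 7/4, 4, 7, 9]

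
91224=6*15204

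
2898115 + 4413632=7311747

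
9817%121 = 16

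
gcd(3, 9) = 3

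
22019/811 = 27+122/811 ≈ 27.15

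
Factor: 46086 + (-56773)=-1*10687^1=-10687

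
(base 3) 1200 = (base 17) 2b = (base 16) 2d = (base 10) 45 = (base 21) 23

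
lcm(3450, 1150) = 3450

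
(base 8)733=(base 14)25d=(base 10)475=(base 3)122121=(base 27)hg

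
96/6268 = 24/1567 ≈ 0.0153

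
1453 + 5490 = 6943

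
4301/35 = 122 + 31/35 ≈ 122.89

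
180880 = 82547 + 98333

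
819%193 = 47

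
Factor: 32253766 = 2^1 * 59^1 * 157^1 * 1741^1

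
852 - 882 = -30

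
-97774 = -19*5146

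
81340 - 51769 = 29571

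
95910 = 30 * 3197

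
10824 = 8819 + 2005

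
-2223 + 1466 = -757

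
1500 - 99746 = -98246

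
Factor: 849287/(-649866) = -1*2^(-1)*3^(-1)*7^(-1)*857^1*991^1*15473^(-1)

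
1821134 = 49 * 37166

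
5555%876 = 299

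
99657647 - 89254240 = 10403407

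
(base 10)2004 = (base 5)31004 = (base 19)5a9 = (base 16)7d4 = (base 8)3724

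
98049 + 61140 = 159189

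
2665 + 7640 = 10305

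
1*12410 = 12410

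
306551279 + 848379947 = 1154931226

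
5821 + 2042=7863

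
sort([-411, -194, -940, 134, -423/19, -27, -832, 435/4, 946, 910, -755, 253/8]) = [-940, -832, -755, -411, -194, -27, -423/19, 253/8, 435/4, 134, 910, 946]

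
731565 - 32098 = 699467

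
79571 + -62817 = 16754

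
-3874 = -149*26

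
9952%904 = 8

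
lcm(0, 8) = 0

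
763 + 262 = 1025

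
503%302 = 201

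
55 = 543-488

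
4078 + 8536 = 12614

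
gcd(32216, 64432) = 32216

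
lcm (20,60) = 60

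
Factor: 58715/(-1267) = -1*5^1*7^(-1)*181^(-1)*11743^1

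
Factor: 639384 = 2^3*3^1*26641^1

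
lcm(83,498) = 498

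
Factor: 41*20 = 2^2*5^1*41^1 = 820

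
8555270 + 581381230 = 589936500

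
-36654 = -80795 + 44141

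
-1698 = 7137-8835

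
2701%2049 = 652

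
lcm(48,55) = 2640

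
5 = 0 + 5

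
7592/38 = 199 + 15/19 ≈ 199.79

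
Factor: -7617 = -1*3^1*2539^1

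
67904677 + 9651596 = 77556273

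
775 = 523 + 252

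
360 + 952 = 1312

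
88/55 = 1 + 3/5 = 1.60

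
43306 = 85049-41743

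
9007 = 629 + 8378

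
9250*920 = 8510000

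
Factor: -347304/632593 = -1*2^3*3^1*13^(-1)*29^1*499^1*48661^(-1)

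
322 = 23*14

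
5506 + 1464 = 6970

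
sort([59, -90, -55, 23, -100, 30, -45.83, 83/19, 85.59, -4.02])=[-100, -90, -55, -45.83, -4.02, 83/19, 23, 30, 59, 85.59]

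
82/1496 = 41/748 ≈ 0.0548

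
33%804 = 33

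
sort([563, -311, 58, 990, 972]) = [-311, 58, 563, 972, 990]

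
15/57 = 5/19 ≈ 0.263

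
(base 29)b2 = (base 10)321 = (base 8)501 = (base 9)386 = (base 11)272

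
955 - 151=804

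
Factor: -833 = -1*7^2*17^1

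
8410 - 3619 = 4791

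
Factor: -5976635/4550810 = -1*2^(-1)*7^1*11^(-2)*3761^(-1)*170761^1 = -1195327/910162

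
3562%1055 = 397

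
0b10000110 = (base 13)a4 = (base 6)342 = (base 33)42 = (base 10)134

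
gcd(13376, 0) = 13376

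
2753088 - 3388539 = -635451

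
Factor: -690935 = -1*5^1*7^1*19^1*1039^1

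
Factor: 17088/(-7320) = -1 * 2^3 * 5^(-1) * 61^(-1) * 89^1 = -712/305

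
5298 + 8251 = 13549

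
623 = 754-131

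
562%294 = 268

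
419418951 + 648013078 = 1067432029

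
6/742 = 3/371 ≈ 0.00809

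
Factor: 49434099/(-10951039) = -1*3^1*13^1*139^1*829^1*995549^(-1) = -4494009/995549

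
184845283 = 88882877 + 95962406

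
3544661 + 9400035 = 12944696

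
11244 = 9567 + 1677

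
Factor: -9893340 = -1 * 2^2 * 3^4 * 5^1 * 31^1 * 197^1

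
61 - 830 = -769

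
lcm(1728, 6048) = 12096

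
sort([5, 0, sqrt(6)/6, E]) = [0, sqrt(6)/6, E, 5]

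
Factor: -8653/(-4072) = 2^(-3) * 17^1 = 17/8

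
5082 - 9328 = -4246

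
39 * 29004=1131156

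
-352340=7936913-8289253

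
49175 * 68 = 3343900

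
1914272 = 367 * 5216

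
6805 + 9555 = 16360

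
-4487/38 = -118 - 3/38 ≈ -118.08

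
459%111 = 15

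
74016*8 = 592128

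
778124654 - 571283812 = 206840842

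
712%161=68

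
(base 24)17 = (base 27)14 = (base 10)31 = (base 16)1f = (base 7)43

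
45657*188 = 8583516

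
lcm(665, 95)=665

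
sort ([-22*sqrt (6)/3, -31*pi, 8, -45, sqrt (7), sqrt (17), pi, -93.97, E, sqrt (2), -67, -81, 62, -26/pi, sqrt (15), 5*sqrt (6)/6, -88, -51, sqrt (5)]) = [-31*pi, -93.97, -88, -81, -67, -51, -45, -22*sqrt (6)/3, -26/pi, sqrt (2), 5*sqrt (6)/6, sqrt (5), sqrt (7), E, pi, sqrt (15), sqrt (17), 8, 62]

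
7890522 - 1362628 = 6527894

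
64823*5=324115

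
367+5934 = 6301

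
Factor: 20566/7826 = 43^(-1) * 113^1 = 113/43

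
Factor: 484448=2^5*15139^1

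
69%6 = 3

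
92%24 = 20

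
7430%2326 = 452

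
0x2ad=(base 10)685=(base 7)1666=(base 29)ni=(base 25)12a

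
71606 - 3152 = 68454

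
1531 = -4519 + 6050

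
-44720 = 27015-71735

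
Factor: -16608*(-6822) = 2^6*3^3*173^1*379^1 = 113299776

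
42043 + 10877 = 52920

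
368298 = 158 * 2331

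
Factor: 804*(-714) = -1*2^3*3^2*7^1*17^1*67^1 = -574056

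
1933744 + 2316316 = 4250060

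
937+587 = 1524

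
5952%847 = 23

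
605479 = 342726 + 262753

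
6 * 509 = 3054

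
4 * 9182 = 36728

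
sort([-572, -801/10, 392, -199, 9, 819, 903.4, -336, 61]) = [-572, -336, -199, -801/10, 9, 61, 392, 819, 903.4]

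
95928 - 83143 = 12785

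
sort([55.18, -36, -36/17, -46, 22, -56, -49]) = [-56, -49, -46, -36, -36/17, 22, 55.18]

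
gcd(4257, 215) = 43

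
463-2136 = -1673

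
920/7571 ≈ 0.122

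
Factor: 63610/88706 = 5^1*17^(-1)*2609^(-1)*6361^1 = 31805/44353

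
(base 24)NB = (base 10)563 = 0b1000110011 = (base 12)3AB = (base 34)GJ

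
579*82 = 47478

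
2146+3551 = 5697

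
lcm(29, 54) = 1566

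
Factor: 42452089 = 23^1*613^1*3011^1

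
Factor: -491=-1 * 491^1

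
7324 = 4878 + 2446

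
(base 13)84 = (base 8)154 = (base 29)3l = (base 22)4k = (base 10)108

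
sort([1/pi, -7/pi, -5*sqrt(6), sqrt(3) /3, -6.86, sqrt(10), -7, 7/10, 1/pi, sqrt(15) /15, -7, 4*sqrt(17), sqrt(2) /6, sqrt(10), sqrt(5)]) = [-5*sqrt(6), -7, -7, -6.86, -7/pi, sqrt(2) /6, sqrt(15) /15, 1/pi, 1/pi, sqrt(3) /3, 7/10, sqrt(5), sqrt(10), sqrt(10), 4*sqrt(17)]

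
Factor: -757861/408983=-1 * 13^1 * 31^(-1) * 79^(-1) * 97^1 * 167^(-1) * 601^1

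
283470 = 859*330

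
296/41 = 7 + 9/41 ≈ 7.22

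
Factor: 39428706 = 2^1*3^1*6571451^1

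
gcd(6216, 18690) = 42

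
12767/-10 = -1276 - 7/10 = -1276.70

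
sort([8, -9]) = [-9, 8]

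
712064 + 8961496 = 9673560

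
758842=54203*14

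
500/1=500=500.00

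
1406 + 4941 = 6347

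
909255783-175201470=734054313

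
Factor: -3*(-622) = 2^1*3^1*311^1 = 1866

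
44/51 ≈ 0.863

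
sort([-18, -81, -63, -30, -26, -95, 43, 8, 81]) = [-95, -81, -63, -30, -26, -18, 8, 43, 81]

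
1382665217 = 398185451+984479766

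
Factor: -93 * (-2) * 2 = 2^2 * 3^1 * 31^1 = 372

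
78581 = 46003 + 32578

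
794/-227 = -3-113/227 ≈ -3.50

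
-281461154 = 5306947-286768101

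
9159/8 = 1144+7/8 ≈ 1144.88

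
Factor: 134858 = 2^1 * 67429^1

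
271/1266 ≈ 0.214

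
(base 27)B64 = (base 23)FAK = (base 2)1111111111001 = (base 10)8185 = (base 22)GK1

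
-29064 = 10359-39423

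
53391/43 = 1241 + 28/43 ≈ 1241.65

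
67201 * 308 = 20697908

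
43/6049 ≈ 0.00711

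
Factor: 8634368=2^14 * 17^1 * 31^1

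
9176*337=3092312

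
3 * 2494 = 7482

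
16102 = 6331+9771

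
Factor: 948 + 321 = 3^3*47^1 = 1269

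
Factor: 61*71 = 61^1*71^1 = 4331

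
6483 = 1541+4942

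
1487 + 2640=4127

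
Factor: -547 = -1*547^1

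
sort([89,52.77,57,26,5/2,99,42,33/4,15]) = [5/2,33/4,15,26,42,52.77,57,89,99]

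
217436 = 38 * 5722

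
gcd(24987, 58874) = 1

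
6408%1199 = 413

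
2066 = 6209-4143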